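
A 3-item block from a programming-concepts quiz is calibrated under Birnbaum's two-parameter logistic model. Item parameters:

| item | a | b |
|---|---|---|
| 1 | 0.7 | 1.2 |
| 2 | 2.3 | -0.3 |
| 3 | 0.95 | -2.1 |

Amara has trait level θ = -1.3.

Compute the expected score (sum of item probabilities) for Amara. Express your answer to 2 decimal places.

0.92

P(θ) = 1 / (1 + exp(−a(θ − b)))
P_1 = 1/(1+e^{1.7500}) = 0.1480
P_2 = 1/(1+e^{2.3000}) = 0.0911
P_3 = 1/(1+e^{-0.7600}) = 0.6814
E[score] = 0.1480 + 0.0911 + 0.6814 = 0.9205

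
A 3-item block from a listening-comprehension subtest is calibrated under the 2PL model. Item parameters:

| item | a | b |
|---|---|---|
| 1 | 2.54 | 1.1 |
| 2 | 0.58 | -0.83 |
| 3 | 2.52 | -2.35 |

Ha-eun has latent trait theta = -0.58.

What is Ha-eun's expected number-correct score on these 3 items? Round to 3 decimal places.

P(theta) = 1 / (1 + exp(−a(theta − b)))
P_1 = 1/(1+e^{4.2672}) = 0.0138
P_2 = 1/(1+e^{-0.1450}) = 0.5362
P_3 = 1/(1+e^{-4.4604}) = 0.9886
E[score] = 0.0138 + 0.5362 + 0.9886 = 1.5386

1.539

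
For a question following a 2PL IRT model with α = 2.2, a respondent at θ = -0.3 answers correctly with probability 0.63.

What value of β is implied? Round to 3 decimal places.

P(θ) = 1 / (1 + exp(−α(θ − β)))
logit(0.63) = ln(0.63/0.37) = 0.5322
β = θ − logit/(α) = -0.3 − 0.5322/2.2000 = -0.5419

-0.542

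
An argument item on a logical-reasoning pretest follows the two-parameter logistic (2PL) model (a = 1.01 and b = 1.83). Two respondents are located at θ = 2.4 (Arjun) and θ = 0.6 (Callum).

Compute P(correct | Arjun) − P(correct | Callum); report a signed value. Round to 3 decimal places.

P(θ) = 1 / (1 + exp(−a(θ − b)))
P(Arjun) = 0.6401  [exponent 0.5757]
P(Callum) = 0.2240  [exponent -1.2423]
Difference = 0.6401 − 0.2240 = 0.4160

0.416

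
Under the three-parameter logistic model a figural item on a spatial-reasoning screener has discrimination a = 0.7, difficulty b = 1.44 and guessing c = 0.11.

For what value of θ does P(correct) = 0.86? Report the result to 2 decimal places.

3.84

P(θ) = c + (1 − c) · 1 / (1 + exp(−a(θ − b)))
Remove guessing floor: (0.86 − 0.11)/(1 − 0.11) = 0.8427
logit = ln(0.8427/0.1573) = 1.6784
θ = b + logit/(a) = 1.44 + 1.6784/0.7000 = 3.8378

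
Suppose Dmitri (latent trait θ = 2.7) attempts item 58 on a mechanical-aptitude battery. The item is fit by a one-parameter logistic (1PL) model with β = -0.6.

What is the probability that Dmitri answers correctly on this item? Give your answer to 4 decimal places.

P(θ) = 1 / (1 + exp(−(θ − β)))
Exponent: (2.7 − (-0.6)) = 3.3000
1/(1 + e^{-3.3000}) = 0.9644
P = 0.9644

0.9644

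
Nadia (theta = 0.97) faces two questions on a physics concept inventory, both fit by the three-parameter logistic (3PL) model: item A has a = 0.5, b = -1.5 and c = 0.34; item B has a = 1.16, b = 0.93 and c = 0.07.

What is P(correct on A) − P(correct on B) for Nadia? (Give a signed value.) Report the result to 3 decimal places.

P(theta) = c + (1 − c) · 1 / (1 + exp(−a(theta − b)))
P_A = 0.8513
P_B = 0.5458
P_A − P_B = 0.3055

0.306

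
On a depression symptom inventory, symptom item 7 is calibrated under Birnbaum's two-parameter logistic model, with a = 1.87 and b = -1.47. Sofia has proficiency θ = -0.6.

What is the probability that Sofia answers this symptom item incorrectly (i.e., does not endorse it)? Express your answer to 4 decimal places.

P(θ) = 1 / (1 + exp(−a(θ − b)))
Exponent: 1.87 × (-0.6 − (-1.47)) = 1.6269
1/(1 + e^{-1.6269}) = 0.8357
P(incorrect) = 1 − 0.8357 = 0.1643

0.1643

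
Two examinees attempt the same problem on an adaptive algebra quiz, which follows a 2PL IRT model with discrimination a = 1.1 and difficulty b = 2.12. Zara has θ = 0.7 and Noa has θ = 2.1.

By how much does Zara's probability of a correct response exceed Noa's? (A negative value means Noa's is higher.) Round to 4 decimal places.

P(θ) = 1 / (1 + exp(−a(θ − b)))
P(Zara) = 0.1734  [exponent -1.5620]
P(Noa) = 0.4945  [exponent -0.0220]
Difference = 0.1734 − 0.4945 = -0.3211

-0.3211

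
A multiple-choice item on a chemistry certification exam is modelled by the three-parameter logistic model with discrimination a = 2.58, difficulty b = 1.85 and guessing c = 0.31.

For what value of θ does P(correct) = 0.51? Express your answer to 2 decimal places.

1.50

P(θ) = c + (1 − c) · 1 / (1 + exp(−a(θ − b)))
Remove guessing floor: (0.51 − 0.31)/(1 − 0.31) = 0.2899
logit = ln(0.2899/0.7101) = -0.8961
θ = b + logit/(a) = 1.85 + (-0.8961)/2.5800 = 1.5027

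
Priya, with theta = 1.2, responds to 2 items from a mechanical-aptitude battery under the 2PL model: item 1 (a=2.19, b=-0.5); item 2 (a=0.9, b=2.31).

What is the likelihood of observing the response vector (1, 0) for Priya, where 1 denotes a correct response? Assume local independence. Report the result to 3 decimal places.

0.714

P(theta) = 1 / (1 + exp(−a(theta − b)))
P_1 = 1/(1+e^{-3.7230}) = 0.9764
P_2 = 1/(1+e^{0.9990}) = 0.2691
L = P_1 × (1−P_2) = 0.9764 × 0.7309 = 0.71362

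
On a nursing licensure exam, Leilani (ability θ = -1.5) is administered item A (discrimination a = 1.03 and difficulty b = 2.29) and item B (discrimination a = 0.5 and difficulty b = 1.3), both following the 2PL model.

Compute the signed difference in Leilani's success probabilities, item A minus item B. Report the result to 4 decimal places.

P(θ) = 1 / (1 + exp(−a(θ − b)))
P_A = 0.0198
P_B = 0.1978
P_A − P_B = -0.1780

-0.1780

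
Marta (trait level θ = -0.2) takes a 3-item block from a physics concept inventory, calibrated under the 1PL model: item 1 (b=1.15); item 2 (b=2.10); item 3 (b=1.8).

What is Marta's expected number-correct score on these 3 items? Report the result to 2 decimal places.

P(θ) = 1 / (1 + exp(−(θ − b)))
P_1 = 1/(1+e^{1.3500}) = 0.2059
P_2 = 1/(1+e^{2.3000}) = 0.0911
P_3 = 1/(1+e^{2.0000}) = 0.1192
E[score] = 0.2059 + 0.0911 + 0.1192 = 0.4162

0.42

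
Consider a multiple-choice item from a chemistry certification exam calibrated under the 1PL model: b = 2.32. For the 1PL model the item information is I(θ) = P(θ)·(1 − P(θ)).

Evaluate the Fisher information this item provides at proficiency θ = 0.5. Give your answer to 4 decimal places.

0.1200

P = 1/(1+e^{1.8200}) = 0.1394
P(1−P) = 0.1394 × 0.8606 = 0.1200
I = P(1−P) = 0.11999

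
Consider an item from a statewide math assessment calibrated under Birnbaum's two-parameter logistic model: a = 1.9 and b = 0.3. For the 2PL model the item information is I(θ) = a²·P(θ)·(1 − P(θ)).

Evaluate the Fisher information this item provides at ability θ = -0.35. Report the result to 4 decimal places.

P = 1/(1+e^{1.2350}) = 0.2253
P(1−P) = 0.2253 × 0.7747 = 0.1745
I = a² × P(1−P) = 1.9² × 0.1745 = 0.63010

0.6301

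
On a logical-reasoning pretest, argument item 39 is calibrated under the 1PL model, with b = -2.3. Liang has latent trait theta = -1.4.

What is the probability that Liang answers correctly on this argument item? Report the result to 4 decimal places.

P(theta) = 1 / (1 + exp(−(theta − b)))
Exponent: (-1.4 − (-2.3)) = 0.9000
1/(1 + e^{-0.9000}) = 0.7109
P = 0.7109

0.7109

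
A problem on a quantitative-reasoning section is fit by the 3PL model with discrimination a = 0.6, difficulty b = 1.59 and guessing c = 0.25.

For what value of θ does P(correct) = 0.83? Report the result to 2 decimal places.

P(θ) = c + (1 − c) · 1 / (1 + exp(−a(θ − b)))
Remove guessing floor: (0.83 − 0.25)/(1 − 0.25) = 0.7733
logit = ln(0.7733/0.2267) = 1.2272
θ = b + logit/(a) = 1.59 + 1.2272/0.6000 = 3.6354

3.64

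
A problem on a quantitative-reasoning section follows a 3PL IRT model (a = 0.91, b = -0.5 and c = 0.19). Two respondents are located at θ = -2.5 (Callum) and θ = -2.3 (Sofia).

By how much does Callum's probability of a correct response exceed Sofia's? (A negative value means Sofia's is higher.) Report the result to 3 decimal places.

-0.019

P(θ) = c + (1 − c) · 1 / (1 + exp(−a(θ − b)))
P(Callum) = 0.3029  [exponent -1.8200]
P(Sofia) = 0.3218  [exponent -1.6380]
Difference = 0.3029 − 0.3218 = -0.0189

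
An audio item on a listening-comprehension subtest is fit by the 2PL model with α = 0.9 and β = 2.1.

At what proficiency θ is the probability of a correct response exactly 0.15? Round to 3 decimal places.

P(θ) = 1 / (1 + exp(−α(θ − β)))
logit = ln(0.1500/0.8500) = -1.7346
θ = β + logit/(α) = 2.1 + (-1.7346)/0.9000 = 0.1727

0.173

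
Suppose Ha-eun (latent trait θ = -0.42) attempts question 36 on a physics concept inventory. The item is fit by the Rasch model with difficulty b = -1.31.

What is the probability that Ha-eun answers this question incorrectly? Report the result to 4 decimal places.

P(θ) = 1 / (1 + exp(−(θ − b)))
Exponent: (-0.42 − (-1.31)) = 0.8900
1/(1 + e^{-0.8900}) = 0.7089
P = 0.7089
P(incorrect) = 1 − 0.7089 = 0.2911

0.2911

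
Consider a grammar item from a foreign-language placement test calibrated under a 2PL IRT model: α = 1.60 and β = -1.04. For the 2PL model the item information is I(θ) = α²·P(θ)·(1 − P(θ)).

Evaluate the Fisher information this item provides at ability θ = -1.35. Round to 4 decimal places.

0.6022

P = 1/(1+e^{0.4960}) = 0.3785
P(1−P) = 0.3785 × 0.6215 = 0.2352
I = α² × P(1−P) = 1.60² × 0.2352 = 0.60220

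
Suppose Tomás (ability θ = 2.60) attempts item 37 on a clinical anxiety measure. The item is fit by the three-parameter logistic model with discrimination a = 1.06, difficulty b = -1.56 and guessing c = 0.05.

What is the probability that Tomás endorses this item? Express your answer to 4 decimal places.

0.9886

P(θ) = c + (1 − c) · 1 / (1 + exp(−a(θ − b)))
Exponent: 1.06 × (2.60 − (-1.56)) = 4.4096
1/(1 + e^{-4.4096}) = 0.9880
P = 0.05 + 0.95 × 0.9880 = 0.9886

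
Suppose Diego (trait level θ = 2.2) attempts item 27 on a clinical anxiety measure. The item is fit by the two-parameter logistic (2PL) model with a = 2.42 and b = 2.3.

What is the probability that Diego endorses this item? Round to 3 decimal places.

P(θ) = 1 / (1 + exp(−a(θ − b)))
Exponent: 2.42 × (2.2 − 2.3) = -0.2420
1/(1 + e^{0.2420}) = 0.4398

0.440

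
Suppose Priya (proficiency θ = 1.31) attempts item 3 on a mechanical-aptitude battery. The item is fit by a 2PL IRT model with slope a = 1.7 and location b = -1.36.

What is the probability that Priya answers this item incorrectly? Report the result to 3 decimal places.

P(θ) = 1 / (1 + exp(−a(θ − b)))
Exponent: 1.7 × (1.31 − (-1.36)) = 4.5390
1/(1 + e^{-4.5390}) = 0.9894
P(incorrect) = 1 − 0.9894 = 0.0106

0.011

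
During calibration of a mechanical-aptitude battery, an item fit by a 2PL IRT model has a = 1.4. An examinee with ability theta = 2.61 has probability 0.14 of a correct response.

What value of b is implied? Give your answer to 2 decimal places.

P(theta) = 1 / (1 + exp(−a(theta − b)))
logit(0.14) = ln(0.14/0.86) = -1.8153
b = theta − logit/(a) = 2.61 − (-1.8153)/1.4000 = 3.9066

3.91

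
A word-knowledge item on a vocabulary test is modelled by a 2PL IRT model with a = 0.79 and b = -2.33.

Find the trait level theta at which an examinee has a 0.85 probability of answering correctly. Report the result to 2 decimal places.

-0.13

P(theta) = 1 / (1 + exp(−a(theta − b)))
logit = ln(0.8500/0.1500) = 1.7346
theta = b + logit/(a) = -2.33 + 1.7346/0.7900 = -0.1343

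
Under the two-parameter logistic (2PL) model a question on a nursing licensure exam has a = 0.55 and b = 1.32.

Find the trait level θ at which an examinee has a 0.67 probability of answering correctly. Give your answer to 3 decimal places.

2.608

P(θ) = 1 / (1 + exp(−a(θ − b)))
logit = ln(0.6700/0.3300) = 0.7082
θ = b + logit/(a) = 1.32 + 0.7082/0.5500 = 2.6076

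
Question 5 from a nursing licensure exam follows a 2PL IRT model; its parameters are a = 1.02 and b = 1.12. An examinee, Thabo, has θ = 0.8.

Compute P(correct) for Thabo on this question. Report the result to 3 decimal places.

0.419

P(θ) = 1 / (1 + exp(−a(θ − b)))
Exponent: 1.02 × (0.8 − 1.12) = -0.3264
1/(1 + e^{0.3264}) = 0.4191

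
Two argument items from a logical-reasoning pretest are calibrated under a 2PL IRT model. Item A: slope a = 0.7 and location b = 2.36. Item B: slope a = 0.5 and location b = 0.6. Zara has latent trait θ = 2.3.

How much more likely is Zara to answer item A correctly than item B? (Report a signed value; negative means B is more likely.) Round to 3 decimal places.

-0.211

P(θ) = 1 / (1 + exp(−a(θ − b)))
P_A = 0.4895
P_B = 0.7006
P_A − P_B = -0.2111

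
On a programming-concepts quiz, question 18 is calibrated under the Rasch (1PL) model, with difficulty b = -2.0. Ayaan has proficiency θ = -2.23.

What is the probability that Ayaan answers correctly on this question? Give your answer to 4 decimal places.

0.4428

P(θ) = 1 / (1 + exp(−(θ − b)))
Exponent: (-2.23 − (-2.0)) = -0.2300
1/(1 + e^{0.2300}) = 0.4428
P = 0.4428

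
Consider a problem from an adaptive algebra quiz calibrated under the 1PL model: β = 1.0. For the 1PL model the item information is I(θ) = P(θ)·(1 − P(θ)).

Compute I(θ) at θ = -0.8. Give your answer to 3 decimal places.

0.122

P = 1/(1+e^{1.8000}) = 0.1419
P(1−P) = 0.1419 × 0.8581 = 0.1217
I = P(1−P) = 0.12173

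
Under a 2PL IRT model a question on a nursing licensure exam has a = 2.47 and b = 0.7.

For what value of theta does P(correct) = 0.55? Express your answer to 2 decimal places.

0.78

P(theta) = 1 / (1 + exp(−a(theta − b)))
logit = ln(0.5500/0.4500) = 0.2007
theta = b + logit/(a) = 0.7 + 0.2007/2.4700 = 0.7812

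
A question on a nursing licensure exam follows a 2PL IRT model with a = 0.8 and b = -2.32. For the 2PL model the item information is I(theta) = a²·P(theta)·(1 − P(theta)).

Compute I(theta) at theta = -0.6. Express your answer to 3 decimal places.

0.103

P = 1/(1+e^{-1.3760}) = 0.7983
P(1−P) = 0.7983 × 0.2017 = 0.1610
I = a² × P(1−P) = 0.8² × 0.1610 = 0.10303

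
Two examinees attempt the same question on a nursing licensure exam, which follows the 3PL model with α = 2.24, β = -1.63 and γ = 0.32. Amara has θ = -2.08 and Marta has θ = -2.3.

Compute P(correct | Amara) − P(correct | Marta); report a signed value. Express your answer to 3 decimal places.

P(θ) = γ + (1 − γ) · 1 / (1 + exp(−α(θ − β)))
P(Amara) = 0.5018  [exponent -1.0080]
P(Marta) = 0.4440  [exponent -1.5008]
Difference = 0.5018 − 0.4440 = 0.0578

0.058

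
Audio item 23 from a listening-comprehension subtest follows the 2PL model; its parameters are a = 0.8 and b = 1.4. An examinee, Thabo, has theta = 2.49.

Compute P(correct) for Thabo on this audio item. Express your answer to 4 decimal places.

P(theta) = 1 / (1 + exp(−a(theta − b)))
Exponent: 0.8 × (2.49 − 1.4) = 0.8720
1/(1 + e^{-0.8720}) = 0.7052

0.7052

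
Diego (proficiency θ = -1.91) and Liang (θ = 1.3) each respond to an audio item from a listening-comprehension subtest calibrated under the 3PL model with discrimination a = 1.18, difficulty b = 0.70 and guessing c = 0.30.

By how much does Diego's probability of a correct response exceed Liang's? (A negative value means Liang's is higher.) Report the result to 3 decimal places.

P(θ) = c + (1 − c) · 1 / (1 + exp(−a(θ − b)))
P(Diego) = 0.3308  [exponent -3.0798]
P(Liang) = 0.7690  [exponent 0.7080]
Difference = 0.3308 − 0.7690 = -0.4382

-0.438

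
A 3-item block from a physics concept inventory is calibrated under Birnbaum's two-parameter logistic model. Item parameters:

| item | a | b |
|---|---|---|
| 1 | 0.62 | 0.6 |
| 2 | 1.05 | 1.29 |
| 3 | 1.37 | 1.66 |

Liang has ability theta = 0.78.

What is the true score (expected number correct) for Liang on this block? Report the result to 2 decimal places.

1.13

P(theta) = 1 / (1 + exp(−a(theta − b)))
P_1 = 1/(1+e^{-0.1116}) = 0.5279
P_2 = 1/(1+e^{0.5355}) = 0.3692
P_3 = 1/(1+e^{1.2056}) = 0.2305
E[score] = 0.5279 + 0.3692 + 0.2305 = 1.1276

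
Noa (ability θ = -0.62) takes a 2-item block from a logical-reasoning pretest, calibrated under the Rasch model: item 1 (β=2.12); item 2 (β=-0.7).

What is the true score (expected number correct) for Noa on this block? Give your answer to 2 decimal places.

0.58

P(θ) = 1 / (1 + exp(−(θ − β)))
P_1 = 1/(1+e^{2.7400}) = 0.0607
P_2 = 1/(1+e^{-0.0800}) = 0.5200
E[score] = 0.0607 + 0.5200 = 0.5806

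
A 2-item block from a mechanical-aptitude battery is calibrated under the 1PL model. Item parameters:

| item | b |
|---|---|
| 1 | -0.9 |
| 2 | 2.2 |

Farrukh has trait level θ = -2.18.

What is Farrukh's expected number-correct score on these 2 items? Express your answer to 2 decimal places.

P(θ) = 1 / (1 + exp(−(θ − b)))
P_1 = 1/(1+e^{1.2800}) = 0.2176
P_2 = 1/(1+e^{4.3800}) = 0.0124
E[score] = 0.2176 + 0.0124 = 0.2299

0.23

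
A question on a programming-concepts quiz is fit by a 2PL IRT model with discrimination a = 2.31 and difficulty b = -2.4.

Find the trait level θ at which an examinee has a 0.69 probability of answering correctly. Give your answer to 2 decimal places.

P(θ) = 1 / (1 + exp(−a(θ − b)))
logit = ln(0.6900/0.3100) = 0.8001
θ = b + logit/(a) = -2.4 + 0.8001/2.3100 = -2.0536

-2.05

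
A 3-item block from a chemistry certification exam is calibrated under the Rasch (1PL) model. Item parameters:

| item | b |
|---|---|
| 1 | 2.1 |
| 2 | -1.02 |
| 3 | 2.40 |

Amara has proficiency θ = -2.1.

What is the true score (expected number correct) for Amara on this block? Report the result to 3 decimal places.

0.279

P(θ) = 1 / (1 + exp(−(θ − b)))
P_1 = 1/(1+e^{4.2000}) = 0.0148
P_2 = 1/(1+e^{1.0800}) = 0.2535
P_3 = 1/(1+e^{4.5000}) = 0.0110
E[score] = 0.0148 + 0.2535 + 0.0110 = 0.2793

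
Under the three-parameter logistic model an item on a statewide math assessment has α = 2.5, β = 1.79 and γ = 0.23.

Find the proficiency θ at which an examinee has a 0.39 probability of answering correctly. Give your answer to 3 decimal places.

P(θ) = γ + (1 − γ) · 1 / (1 + exp(−α(θ − β)))
Remove guessing floor: (0.39 − 0.23)/(1 − 0.23) = 0.2078
logit = ln(0.2078/0.7922) = -1.3383
θ = β + logit/(α) = 1.79 + (-1.3383)/2.5000 = 1.2547

1.255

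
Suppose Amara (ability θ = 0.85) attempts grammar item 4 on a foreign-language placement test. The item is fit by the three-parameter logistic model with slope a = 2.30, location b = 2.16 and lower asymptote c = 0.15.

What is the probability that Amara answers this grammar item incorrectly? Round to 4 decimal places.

P(θ) = c + (1 − c) · 1 / (1 + exp(−a(θ − b)))
Exponent: 2.30 × (0.85 − 2.16) = -3.0130
1/(1 + e^{3.0130}) = 0.0468
P = 0.15 + 0.85 × 0.0468 = 0.1898
P(incorrect) = 1 − 0.1898 = 0.8102

0.8102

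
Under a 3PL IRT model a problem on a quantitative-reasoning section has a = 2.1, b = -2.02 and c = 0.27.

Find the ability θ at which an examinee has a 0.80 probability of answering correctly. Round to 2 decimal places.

-1.56

P(θ) = c + (1 − c) · 1 / (1 + exp(−a(θ − b)))
Remove guessing floor: (0.80 − 0.27)/(1 − 0.27) = 0.7260
logit = ln(0.7260/0.2740) = 0.9746
θ = b + logit/(a) = -2.02 + 0.9746/2.1000 = -1.5559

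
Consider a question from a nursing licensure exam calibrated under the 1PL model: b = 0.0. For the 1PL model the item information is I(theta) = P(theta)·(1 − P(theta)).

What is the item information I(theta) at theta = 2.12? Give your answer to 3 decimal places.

0.096

P = 1/(1+e^{-2.1200}) = 0.8928
P(1−P) = 0.8928 × 0.1072 = 0.0957
I = P(1−P) = 0.09568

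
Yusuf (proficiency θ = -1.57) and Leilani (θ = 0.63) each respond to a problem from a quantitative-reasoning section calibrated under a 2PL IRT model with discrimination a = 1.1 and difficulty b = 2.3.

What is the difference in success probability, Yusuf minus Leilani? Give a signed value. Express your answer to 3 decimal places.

P(θ) = 1 / (1 + exp(−a(θ − b)))
P(Yusuf) = 0.0140  [exponent -4.2570]
P(Leilani) = 0.1374  [exponent -1.8370]
Difference = 0.0140 − 0.1374 = -0.1234

-0.123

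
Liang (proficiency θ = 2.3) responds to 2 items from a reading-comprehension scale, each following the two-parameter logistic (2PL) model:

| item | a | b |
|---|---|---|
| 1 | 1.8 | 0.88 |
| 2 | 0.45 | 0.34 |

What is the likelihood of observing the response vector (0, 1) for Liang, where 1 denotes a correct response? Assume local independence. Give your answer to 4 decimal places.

P(θ) = 1 / (1 + exp(−a(θ − b)))
P_1 = 1/(1+e^{-2.5560}) = 0.9280
P_2 = 1/(1+e^{-0.8820}) = 0.7072
L = (1−P_1) × P_2 = 0.0720 × 0.7072 = 0.05094

0.0509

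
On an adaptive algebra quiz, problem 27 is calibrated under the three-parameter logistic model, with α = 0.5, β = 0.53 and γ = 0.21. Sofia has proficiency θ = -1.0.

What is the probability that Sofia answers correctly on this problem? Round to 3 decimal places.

P(θ) = γ + (1 − γ) · 1 / (1 + exp(−α(θ − β)))
Exponent: 0.5 × (-1.0 − 0.53) = -0.7650
1/(1 + e^{0.7650}) = 0.3176
P = 0.21 + 0.79 × 0.3176 = 0.4609

0.461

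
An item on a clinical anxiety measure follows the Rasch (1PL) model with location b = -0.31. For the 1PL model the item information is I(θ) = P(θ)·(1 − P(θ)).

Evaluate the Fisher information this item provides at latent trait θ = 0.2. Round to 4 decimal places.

P = 1/(1+e^{-0.5100}) = 0.6248
P(1−P) = 0.6248 × 0.3752 = 0.2344
I = P(1−P) = 0.23442

0.2344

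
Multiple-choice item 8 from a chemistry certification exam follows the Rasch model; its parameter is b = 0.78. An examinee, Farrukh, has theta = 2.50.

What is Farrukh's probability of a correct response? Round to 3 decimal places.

0.848

P(theta) = 1 / (1 + exp(−(theta − b)))
Exponent: (2.50 − 0.78) = 1.7200
1/(1 + e^{-1.7200}) = 0.8481
P = 0.8481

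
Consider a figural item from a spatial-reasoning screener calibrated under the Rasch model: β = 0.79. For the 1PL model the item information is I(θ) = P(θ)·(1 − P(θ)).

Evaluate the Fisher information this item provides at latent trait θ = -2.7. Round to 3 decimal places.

P = 1/(1+e^{3.4900}) = 0.0296
P(1−P) = 0.0296 × 0.9704 = 0.0287
I = P(1−P) = 0.02872

0.029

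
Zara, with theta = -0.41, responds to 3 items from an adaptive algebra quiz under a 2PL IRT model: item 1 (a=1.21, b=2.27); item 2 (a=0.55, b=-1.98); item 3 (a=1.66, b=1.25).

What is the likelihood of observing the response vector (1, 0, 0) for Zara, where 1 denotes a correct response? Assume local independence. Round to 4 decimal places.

P(theta) = 1 / (1 + exp(−a(theta − b)))
P_1 = 1/(1+e^{3.2428}) = 0.0376
P_2 = 1/(1+e^{-0.8635}) = 0.7034
P_3 = 1/(1+e^{2.7556}) = 0.0598
L = P_1 × (1−P_2) × (1−P_3) = 0.0376 × 0.2966 × 0.9402 = 0.01048

0.0105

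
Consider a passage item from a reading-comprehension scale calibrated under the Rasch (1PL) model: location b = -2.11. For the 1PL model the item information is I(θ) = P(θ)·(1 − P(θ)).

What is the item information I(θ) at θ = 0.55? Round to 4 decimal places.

0.0611

P = 1/(1+e^{-2.6600}) = 0.9346
P(1−P) = 0.9346 × 0.0654 = 0.0611
I = P(1−P) = 0.06110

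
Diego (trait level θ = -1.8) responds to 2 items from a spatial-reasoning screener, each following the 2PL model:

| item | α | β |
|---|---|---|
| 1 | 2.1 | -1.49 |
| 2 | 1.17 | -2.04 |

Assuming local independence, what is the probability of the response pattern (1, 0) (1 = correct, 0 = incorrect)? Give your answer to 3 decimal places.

0.147

P(θ) = 1 / (1 + exp(−α(θ − β)))
P_1 = 1/(1+e^{0.6510}) = 0.3428
P_2 = 1/(1+e^{-0.2808}) = 0.5697
L = P_1 × (1−P_2) = 0.3428 × 0.4303 = 0.14748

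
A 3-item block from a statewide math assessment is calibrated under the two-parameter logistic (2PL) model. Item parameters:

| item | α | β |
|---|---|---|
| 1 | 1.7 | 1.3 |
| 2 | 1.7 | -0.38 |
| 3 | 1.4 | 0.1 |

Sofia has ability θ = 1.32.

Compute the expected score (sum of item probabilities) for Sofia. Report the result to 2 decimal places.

2.30

P(θ) = 1 / (1 + exp(−α(θ − β)))
P_1 = 1/(1+e^{-0.0340}) = 0.5085
P_2 = 1/(1+e^{-2.8900}) = 0.9473
P_3 = 1/(1+e^{-1.7080}) = 0.8466
E[score] = 0.5085 + 0.9473 + 0.8466 = 2.3024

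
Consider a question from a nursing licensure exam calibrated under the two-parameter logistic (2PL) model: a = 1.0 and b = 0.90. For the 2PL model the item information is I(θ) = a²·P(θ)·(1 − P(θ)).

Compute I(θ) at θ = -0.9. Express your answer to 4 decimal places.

P = 1/(1+e^{1.8000}) = 0.1419
P(1−P) = 0.1419 × 0.8581 = 0.1217
I = a² × P(1−P) = 1.0² × 0.1217 = 0.12173

0.1217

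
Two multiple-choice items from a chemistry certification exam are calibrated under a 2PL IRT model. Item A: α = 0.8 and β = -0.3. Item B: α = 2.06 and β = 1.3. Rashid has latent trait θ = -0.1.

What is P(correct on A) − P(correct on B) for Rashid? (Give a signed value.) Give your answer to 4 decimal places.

0.4870

P(θ) = 1 / (1 + exp(−α(θ − β)))
P_A = 0.5399
P_B = 0.0530
P_A − P_B = 0.4870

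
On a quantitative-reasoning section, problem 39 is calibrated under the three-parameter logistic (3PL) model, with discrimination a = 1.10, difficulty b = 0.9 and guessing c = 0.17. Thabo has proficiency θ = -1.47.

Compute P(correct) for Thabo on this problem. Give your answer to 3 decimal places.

P(θ) = c + (1 − c) · 1 / (1 + exp(−a(θ − b)))
Exponent: 1.10 × (-1.47 − 0.9) = -2.6070
1/(1 + e^{2.6070}) = 0.0687
P = 0.17 + 0.83 × 0.0687 = 0.2270

0.227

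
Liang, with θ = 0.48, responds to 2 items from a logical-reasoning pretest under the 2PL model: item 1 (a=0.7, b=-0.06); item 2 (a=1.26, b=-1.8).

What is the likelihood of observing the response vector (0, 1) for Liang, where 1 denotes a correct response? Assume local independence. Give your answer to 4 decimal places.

P(θ) = 1 / (1 + exp(−a(θ − b)))
P_1 = 1/(1+e^{-0.3780}) = 0.5934
P_2 = 1/(1+e^{-2.8728}) = 0.9465
L = (1−P_1) × P_2 = 0.4066 × 0.9465 = 0.38485

0.3848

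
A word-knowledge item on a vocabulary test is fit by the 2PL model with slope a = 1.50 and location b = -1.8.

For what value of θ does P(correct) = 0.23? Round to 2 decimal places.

-2.61

P(θ) = 1 / (1 + exp(−a(θ − b)))
logit = ln(0.2300/0.7700) = -1.2083
θ = b + logit/(a) = -1.8 + (-1.2083)/1.5000 = -2.6055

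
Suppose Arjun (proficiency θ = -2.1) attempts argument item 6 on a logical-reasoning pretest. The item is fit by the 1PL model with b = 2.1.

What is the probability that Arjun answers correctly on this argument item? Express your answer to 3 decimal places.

0.015

P(θ) = 1 / (1 + exp(−(θ − b)))
Exponent: (-2.1 − 2.1) = -4.2000
1/(1 + e^{4.2000}) = 0.0148
P = 0.0148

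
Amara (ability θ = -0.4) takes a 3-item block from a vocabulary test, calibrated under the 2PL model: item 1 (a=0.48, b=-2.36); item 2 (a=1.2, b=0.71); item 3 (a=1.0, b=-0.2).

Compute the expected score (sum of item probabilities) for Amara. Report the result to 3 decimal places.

1.378

P(θ) = 1 / (1 + exp(−a(θ − b)))
P_1 = 1/(1+e^{-0.9408}) = 0.7193
P_2 = 1/(1+e^{1.3320}) = 0.2088
P_3 = 1/(1+e^{0.2000}) = 0.4502
E[score] = 0.7193 + 0.2088 + 0.4502 = 1.3783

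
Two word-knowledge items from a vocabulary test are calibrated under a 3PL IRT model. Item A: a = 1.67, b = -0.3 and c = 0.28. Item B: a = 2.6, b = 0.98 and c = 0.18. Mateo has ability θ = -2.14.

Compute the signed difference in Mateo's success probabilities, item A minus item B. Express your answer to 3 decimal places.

P(θ) = c + (1 − c) · 1 / (1 + exp(−a(θ − b)))
P_A = 0.3119
P_B = 0.1802
P_A − P_B = 0.1316

0.132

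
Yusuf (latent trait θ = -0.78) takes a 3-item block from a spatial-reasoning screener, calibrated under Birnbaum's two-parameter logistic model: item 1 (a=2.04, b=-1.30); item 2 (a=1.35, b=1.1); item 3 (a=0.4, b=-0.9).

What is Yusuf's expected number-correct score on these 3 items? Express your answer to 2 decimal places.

P(θ) = 1 / (1 + exp(−a(θ − b)))
P_1 = 1/(1+e^{-1.0608}) = 0.7428
P_2 = 1/(1+e^{2.5380}) = 0.0732
P_3 = 1/(1+e^{-0.0480}) = 0.5120
E[score] = 0.7428 + 0.0732 + 0.5120 = 1.3281

1.33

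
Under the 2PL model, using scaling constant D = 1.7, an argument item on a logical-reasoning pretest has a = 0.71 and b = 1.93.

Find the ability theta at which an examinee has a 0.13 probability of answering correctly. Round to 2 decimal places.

0.36

P(theta) = 1 / (1 + exp(−D·a(theta − b)))
logit = ln(0.1300/0.8700) = -1.9010
theta = b + logit/(1.7·a) = 1.93 + (-1.9010)/1.2070 = 0.3551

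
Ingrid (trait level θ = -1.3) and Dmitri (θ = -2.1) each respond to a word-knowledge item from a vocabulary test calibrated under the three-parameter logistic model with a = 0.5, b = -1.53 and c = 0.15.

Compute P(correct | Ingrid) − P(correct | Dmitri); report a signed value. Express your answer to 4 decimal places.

0.0846

P(θ) = c + (1 − c) · 1 / (1 + exp(−a(θ − b)))
P(Ingrid) = 0.5994  [exponent 0.1150]
P(Dmitri) = 0.5148  [exponent -0.2850]
Difference = 0.5994 − 0.5148 = 0.0846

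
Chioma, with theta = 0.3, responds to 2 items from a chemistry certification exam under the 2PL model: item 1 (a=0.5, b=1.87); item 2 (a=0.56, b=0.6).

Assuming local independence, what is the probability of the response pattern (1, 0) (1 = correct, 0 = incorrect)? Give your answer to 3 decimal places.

0.170

P(theta) = 1 / (1 + exp(−a(theta − b)))
P_1 = 1/(1+e^{0.7850}) = 0.3132
P_2 = 1/(1+e^{0.1680}) = 0.4581
L = P_1 × (1−P_2) = 0.3132 × 0.5419 = 0.16975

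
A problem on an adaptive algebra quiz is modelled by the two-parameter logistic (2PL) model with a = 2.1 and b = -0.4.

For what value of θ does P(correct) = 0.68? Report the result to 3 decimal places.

P(θ) = 1 / (1 + exp(−a(θ − b)))
logit = ln(0.6800/0.3200) = 0.7538
θ = b + logit/(a) = -0.4 + 0.7538/2.1000 = -0.0411

-0.041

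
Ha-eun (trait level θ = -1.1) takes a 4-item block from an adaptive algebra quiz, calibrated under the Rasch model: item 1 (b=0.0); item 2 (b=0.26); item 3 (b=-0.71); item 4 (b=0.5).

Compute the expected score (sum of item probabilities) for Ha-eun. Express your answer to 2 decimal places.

1.03

P(θ) = 1 / (1 + exp(−(θ − b)))
P_1 = 1/(1+e^{1.1000}) = 0.2497
P_2 = 1/(1+e^{1.3600}) = 0.2042
P_3 = 1/(1+e^{0.3900}) = 0.4037
P_4 = 1/(1+e^{1.6000}) = 0.1680
E[score] = 0.2497 + 0.2042 + 0.4037 + 0.1680 = 1.0257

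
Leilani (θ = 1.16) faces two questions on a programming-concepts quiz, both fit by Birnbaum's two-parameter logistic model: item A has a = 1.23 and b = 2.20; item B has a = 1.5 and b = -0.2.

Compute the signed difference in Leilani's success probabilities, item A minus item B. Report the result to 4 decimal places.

-0.6672

P(θ) = 1 / (1 + exp(−a(θ − b)))
P_A = 0.2177
P_B = 0.8849
P_A − P_B = -0.6672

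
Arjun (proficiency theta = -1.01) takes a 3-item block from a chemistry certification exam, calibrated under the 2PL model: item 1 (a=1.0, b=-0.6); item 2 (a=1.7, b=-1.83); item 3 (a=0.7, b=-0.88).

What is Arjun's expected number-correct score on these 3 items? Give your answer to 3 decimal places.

1.677

P(theta) = 1 / (1 + exp(−a(theta − b)))
P_1 = 1/(1+e^{0.4100}) = 0.3989
P_2 = 1/(1+e^{-1.3940}) = 0.8012
P_3 = 1/(1+e^{0.0910}) = 0.4773
E[score] = 0.3989 + 0.8012 + 0.4773 = 1.6774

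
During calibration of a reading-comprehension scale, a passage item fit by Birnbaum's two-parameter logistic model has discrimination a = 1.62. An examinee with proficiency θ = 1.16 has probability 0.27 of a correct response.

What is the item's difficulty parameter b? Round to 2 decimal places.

1.77

P(θ) = 1 / (1 + exp(−a(θ − b)))
logit(0.27) = ln(0.27/0.73) = -0.9946
b = θ − logit/(a) = 1.16 − (-0.9946)/1.6200 = 1.7740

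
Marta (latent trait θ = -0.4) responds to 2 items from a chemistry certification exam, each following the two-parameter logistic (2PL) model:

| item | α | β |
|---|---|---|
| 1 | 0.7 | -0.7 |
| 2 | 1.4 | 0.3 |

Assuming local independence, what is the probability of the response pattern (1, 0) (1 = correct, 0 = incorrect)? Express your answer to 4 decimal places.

P(θ) = 1 / (1 + exp(−α(θ − β)))
P_1 = 1/(1+e^{-0.2100}) = 0.5523
P_2 = 1/(1+e^{0.9800}) = 0.2729
L = P_1 × (1−P_2) = 0.5523 × 0.7271 = 0.40159

0.4016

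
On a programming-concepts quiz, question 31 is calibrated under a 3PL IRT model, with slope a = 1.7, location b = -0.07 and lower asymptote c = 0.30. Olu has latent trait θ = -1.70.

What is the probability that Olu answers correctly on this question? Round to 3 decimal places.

0.341

P(θ) = c + (1 − c) · 1 / (1 + exp(−a(θ − b)))
Exponent: 1.7 × (-1.70 − (-0.07)) = -2.7710
1/(1 + e^{2.7710}) = 0.0589
P = 0.30 + 0.70 × 0.0589 = 0.3412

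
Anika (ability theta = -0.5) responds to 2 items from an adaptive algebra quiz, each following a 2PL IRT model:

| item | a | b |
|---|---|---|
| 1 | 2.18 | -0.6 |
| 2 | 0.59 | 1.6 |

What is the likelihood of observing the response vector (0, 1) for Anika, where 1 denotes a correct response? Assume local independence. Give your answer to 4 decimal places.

0.1001

P(theta) = 1 / (1 + exp(−a(theta − b)))
P_1 = 1/(1+e^{-0.2180}) = 0.5543
P_2 = 1/(1+e^{1.2390}) = 0.2246
L = (1−P_1) × P_2 = 0.4457 × 0.2246 = 0.10011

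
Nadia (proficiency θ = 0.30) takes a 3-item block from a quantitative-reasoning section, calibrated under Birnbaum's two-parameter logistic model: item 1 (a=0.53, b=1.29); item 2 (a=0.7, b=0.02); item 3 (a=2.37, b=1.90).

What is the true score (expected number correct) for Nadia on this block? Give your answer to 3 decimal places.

0.943

P(θ) = 1 / (1 + exp(−a(θ − b)))
P_1 = 1/(1+e^{0.5247}) = 0.3718
P_2 = 1/(1+e^{-0.1960}) = 0.5488
P_3 = 1/(1+e^{3.7920}) = 0.0221
E[score] = 0.3718 + 0.5488 + 0.0221 = 0.9427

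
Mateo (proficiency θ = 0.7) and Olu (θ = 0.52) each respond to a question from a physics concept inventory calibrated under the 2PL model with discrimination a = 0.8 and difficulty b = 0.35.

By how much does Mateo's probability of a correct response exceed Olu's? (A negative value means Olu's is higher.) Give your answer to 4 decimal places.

0.0356

P(θ) = 1 / (1 + exp(−a(θ − b)))
P(Mateo) = 0.5695  [exponent 0.2800]
P(Olu) = 0.5339  [exponent 0.1360]
Difference = 0.5695 − 0.5339 = 0.0356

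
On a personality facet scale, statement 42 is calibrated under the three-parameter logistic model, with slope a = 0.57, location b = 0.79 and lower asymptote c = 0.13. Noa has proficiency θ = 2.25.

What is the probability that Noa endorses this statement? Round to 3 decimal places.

0.736

P(θ) = c + (1 − c) · 1 / (1 + exp(−a(θ − b)))
Exponent: 0.57 × (2.25 − 0.79) = 0.8322
1/(1 + e^{-0.8322}) = 0.6968
P = 0.13 + 0.87 × 0.6968 = 0.7362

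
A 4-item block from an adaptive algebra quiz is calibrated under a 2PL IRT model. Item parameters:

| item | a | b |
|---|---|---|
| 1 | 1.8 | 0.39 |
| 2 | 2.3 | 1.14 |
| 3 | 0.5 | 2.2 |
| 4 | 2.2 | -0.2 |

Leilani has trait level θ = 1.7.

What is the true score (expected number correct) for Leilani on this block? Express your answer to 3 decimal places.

P(θ) = 1 / (1 + exp(−a(θ − b)))
P_1 = 1/(1+e^{-2.3580}) = 0.9136
P_2 = 1/(1+e^{-1.2880}) = 0.7838
P_3 = 1/(1+e^{0.2500}) = 0.4378
P_4 = 1/(1+e^{-4.1800}) = 0.9849
E[score] = 0.9136 + 0.7838 + 0.4378 + 0.9849 = 3.1201

3.120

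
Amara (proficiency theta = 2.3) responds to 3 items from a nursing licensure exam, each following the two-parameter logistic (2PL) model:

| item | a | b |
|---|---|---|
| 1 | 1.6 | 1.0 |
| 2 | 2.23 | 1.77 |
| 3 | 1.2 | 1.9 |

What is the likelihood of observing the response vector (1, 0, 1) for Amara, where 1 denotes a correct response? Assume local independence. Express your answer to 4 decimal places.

P(theta) = 1 / (1 + exp(−a(theta − b)))
P_1 = 1/(1+e^{-2.0800}) = 0.8889
P_2 = 1/(1+e^{-1.1819}) = 0.7653
P_3 = 1/(1+e^{-0.4800}) = 0.6177
L = P_1 × (1−P_2) × P_3 = 0.8889 × 0.2347 × 0.6177 = 0.12889

0.1289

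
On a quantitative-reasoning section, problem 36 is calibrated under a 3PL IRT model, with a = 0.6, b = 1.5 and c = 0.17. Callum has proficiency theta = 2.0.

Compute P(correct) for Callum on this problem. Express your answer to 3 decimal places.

0.647

P(theta) = c + (1 − c) · 1 / (1 + exp(−a(theta − b)))
Exponent: 0.6 × (2.0 − 1.5) = 0.3000
1/(1 + e^{-0.3000}) = 0.5744
P = 0.17 + 0.83 × 0.5744 = 0.6468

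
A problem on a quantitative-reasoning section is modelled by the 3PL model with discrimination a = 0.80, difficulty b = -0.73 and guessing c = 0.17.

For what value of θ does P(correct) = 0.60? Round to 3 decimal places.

P(θ) = c + (1 − c) · 1 / (1 + exp(−a(θ − b)))
Remove guessing floor: (0.60 − 0.17)/(1 − 0.17) = 0.5181
logit = ln(0.5181/0.4819) = 0.0723
θ = b + logit/(a) = -0.73 + 0.0723/0.8000 = -0.6396

-0.640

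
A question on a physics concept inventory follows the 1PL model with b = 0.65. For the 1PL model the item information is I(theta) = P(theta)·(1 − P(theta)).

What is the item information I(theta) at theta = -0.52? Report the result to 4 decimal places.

P = 1/(1+e^{1.1700}) = 0.2369
P(1−P) = 0.2369 × 0.7631 = 0.1808
I = P(1−P) = 0.18075

0.1808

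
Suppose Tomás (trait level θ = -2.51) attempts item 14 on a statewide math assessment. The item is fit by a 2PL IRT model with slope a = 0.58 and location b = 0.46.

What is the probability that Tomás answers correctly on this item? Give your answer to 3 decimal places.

P(θ) = 1 / (1 + exp(−a(θ − b)))
Exponent: 0.58 × (-2.51 − 0.46) = -1.7226
1/(1 + e^{1.7226}) = 0.1515

0.152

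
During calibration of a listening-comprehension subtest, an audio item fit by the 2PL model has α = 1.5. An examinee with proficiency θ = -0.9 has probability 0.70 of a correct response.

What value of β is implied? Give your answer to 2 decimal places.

P(θ) = 1 / (1 + exp(−α(θ − β)))
logit(0.70) = ln(0.70/0.30) = 0.8473
β = θ − logit/(α) = -0.9 − 0.8473/1.5000 = -1.4649

-1.46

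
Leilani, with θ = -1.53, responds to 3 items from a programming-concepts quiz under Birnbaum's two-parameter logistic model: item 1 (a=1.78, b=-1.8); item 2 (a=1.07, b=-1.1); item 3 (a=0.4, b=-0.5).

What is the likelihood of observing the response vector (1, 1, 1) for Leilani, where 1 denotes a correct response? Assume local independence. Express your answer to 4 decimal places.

P(θ) = 1 / (1 + exp(−a(θ − b)))
P_1 = 1/(1+e^{-0.4806}) = 0.6179
P_2 = 1/(1+e^{0.4601}) = 0.3870
P_3 = 1/(1+e^{0.4120}) = 0.3984
L = P_1 × P_2 × P_3 = 0.6179 × 0.3870 × 0.3984 = 0.09527

0.0953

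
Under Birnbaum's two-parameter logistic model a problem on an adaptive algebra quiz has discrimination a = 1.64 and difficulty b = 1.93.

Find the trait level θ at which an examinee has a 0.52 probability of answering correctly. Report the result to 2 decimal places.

P(θ) = 1 / (1 + exp(−a(θ − b)))
logit = ln(0.5200/0.4800) = 0.0800
θ = b + logit/(a) = 1.93 + 0.0800/1.6400 = 1.9788

1.98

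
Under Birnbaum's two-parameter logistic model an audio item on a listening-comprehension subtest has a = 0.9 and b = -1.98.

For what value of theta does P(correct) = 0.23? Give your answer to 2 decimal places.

P(theta) = 1 / (1 + exp(−a(theta − b)))
logit = ln(0.2300/0.7700) = -1.2083
theta = b + logit/(a) = -1.98 + (-1.2083)/0.9000 = -3.3226

-3.32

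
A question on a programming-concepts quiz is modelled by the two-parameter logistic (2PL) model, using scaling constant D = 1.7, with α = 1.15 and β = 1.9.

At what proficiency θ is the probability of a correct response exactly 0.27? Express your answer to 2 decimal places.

P(θ) = 1 / (1 + exp(−D·α(θ − β)))
logit = ln(0.2700/0.7300) = -0.9946
θ = β + logit/(1.7·α) = 1.9 + (-0.9946)/1.9550 = 1.3912

1.39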